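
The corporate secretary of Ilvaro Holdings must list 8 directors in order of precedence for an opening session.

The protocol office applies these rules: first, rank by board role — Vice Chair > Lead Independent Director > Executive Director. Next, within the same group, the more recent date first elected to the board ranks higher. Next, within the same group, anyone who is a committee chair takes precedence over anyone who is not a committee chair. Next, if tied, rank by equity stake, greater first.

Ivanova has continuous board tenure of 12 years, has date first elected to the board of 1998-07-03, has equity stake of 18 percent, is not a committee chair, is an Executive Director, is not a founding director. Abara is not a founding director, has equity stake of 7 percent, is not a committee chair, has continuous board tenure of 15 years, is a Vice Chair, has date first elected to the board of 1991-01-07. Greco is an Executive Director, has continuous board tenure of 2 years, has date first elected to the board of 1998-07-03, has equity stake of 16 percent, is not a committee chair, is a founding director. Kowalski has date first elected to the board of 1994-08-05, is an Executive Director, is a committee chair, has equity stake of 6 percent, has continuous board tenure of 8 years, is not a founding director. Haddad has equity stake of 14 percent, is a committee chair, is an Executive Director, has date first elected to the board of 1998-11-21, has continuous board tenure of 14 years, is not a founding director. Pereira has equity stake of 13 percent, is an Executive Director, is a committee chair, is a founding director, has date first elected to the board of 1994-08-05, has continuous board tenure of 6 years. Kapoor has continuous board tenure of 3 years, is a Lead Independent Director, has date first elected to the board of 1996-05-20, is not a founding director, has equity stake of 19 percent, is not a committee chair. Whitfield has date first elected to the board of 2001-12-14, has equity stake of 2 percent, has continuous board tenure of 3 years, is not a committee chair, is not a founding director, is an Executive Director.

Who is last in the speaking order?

By board role: Abara (Vice Chair); then Kapoor (Lead Independent Director); then Whitfield, Haddad, Ivanova, Greco, Pereira and Kowalski (Executive Director).
Among Whitfield, Haddad, Ivanova, Greco, Pereira and Kowalski, by date first elected to the board (later first): Whitfield (2001-12-14) before Haddad (1998-11-21) before Ivanova and Greco (1998-07-03) before Pereira and Kowalski (1994-08-05).
Ivanova and Greco are each not a committee chair, so the next rule applies.
Among Ivanova and Greco, by equity stake (higher first): Ivanova (18 percent) before Greco (16 percent).
Pereira and Kowalski are each a committee chair, so the next rule applies.
Among Pereira and Kowalski, by equity stake (higher first): Pereira (13 percent) before Kowalski (6 percent).
Order: Abara, Kapoor, Whitfield, Haddad, Ivanova, Greco, Pereira, Kowalski.

Kowalski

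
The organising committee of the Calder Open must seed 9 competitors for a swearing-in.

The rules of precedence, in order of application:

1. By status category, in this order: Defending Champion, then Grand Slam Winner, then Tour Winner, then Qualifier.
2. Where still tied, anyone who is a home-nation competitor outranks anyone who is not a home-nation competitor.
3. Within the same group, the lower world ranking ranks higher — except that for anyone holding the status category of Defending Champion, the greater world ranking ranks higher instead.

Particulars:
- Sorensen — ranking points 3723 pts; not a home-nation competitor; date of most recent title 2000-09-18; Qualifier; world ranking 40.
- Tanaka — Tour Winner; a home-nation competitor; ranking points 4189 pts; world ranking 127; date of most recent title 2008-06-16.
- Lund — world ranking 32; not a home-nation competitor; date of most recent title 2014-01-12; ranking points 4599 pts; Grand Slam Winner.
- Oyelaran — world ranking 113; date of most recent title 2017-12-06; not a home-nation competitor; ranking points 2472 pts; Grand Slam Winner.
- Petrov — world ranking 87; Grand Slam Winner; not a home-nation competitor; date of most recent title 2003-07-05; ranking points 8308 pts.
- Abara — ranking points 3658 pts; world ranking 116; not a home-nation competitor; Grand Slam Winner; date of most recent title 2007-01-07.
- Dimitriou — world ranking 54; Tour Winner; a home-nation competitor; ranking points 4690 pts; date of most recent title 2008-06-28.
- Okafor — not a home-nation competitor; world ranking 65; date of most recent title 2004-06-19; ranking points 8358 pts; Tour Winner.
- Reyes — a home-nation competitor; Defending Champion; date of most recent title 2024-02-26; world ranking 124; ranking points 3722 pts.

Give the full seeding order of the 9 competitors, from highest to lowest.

Reyes, Lund, Petrov, Oyelaran, Abara, Dimitriou, Tanaka, Okafor, Sorensen

By status category: Reyes (Defending Champion); then Lund, Petrov, Oyelaran and Abara (Grand Slam Winner); then Dimitriou, Tanaka and Okafor (Tour Winner); then Sorensen (Qualifier).
Lund, Petrov, Oyelaran and Abara are each not a home-nation competitor, so the next rule applies.
Among Lund, Petrov, Oyelaran and Abara, by world ranking (lower first): Lund (32) before Petrov (87) before Oyelaran (113) before Abara (116).
Among Dimitriou, Tanaka and Okafor, a home-nation competitor before not a home-nation competitor: Dimitriou and Tanaka (a home-nation competitor) before Okafor (not a home-nation competitor).
Among Dimitriou and Tanaka, by world ranking (lower first): Dimitriou (54) before Tanaka (127).
Full order: Reyes, Lund, Petrov, Oyelaran, Abara, Dimitriou, Tanaka, Okafor, Sorensen.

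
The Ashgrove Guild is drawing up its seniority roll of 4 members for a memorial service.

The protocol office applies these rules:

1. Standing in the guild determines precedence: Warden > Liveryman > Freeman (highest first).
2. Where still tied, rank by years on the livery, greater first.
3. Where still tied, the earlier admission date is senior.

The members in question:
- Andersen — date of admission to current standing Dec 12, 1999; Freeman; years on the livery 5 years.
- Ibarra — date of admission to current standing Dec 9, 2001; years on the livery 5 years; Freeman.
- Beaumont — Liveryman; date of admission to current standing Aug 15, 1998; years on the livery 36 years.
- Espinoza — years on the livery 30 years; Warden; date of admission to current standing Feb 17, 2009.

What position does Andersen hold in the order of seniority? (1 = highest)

By standing in the guild: Espinoza (Warden); then Beaumont (Liveryman); then Andersen and Ibarra (Freeman).
Andersen and Ibarra both have years on the livery 5 years, so the next rule applies.
Among Andersen and Ibarra, by date of admission to current standing (earlier first): Andersen (Dec 12, 1999) before Ibarra (Dec 9, 2001).
Order: Espinoza, Beaumont, Andersen, Ibarra. So position 3.

3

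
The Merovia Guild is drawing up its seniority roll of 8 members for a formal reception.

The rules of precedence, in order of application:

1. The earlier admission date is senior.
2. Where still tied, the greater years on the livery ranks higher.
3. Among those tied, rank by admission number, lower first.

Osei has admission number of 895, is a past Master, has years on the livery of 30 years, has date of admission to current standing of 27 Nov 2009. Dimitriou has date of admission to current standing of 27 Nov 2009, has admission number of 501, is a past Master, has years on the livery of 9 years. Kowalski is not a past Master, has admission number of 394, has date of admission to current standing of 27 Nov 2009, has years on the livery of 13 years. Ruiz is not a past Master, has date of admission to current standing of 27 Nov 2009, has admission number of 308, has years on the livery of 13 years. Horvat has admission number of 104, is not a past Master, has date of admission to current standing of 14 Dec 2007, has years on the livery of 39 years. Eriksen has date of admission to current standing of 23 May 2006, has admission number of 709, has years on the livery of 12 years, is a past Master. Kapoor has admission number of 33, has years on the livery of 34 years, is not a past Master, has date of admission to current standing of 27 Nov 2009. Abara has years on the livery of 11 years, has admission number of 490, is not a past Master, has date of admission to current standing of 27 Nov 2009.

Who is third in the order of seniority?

Kapoor

By date of admission to current standing (earlier first): Eriksen (23 May 2006); then Horvat (14 Dec 2007); then Kapoor, Osei, Ruiz, Kowalski, Abara and Dimitriou (each 27 Nov 2009).
Among Kapoor, Osei, Ruiz, Kowalski, Abara and Dimitriou, by years on the livery (higher first): Kapoor (34 years) before Osei (30 years) before Ruiz and Kowalski (13 years) before Abara (11 years) before Dimitriou (9 years).
Among Ruiz and Kowalski, by admission number (lower first): Ruiz (308) before Kowalski (394).
Order: Eriksen, Horvat, Kapoor, Osei, Ruiz, Kowalski, Abara, Dimitriou.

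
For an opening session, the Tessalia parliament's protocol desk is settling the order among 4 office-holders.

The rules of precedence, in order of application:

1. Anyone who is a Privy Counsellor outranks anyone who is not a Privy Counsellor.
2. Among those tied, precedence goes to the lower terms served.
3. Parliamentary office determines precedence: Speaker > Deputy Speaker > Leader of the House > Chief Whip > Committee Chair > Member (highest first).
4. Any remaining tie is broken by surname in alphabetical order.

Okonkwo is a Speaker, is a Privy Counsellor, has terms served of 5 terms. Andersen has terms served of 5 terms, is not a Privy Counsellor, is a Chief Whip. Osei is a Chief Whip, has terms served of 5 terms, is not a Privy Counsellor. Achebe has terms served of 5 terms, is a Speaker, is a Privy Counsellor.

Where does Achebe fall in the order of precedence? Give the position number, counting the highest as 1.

1

By the first rule: Achebe and Okonkwo (both a Privy Counsellor); then Andersen and Osei (both not a Privy Counsellor).
Achebe and Okonkwo both have terms served 5 terms, so the next rule applies.
Achebe and Okonkwo are each Speaker, so the next rule applies.
Among Achebe and Okonkwo, alphabetically by surname: Achebe before Okonkwo.
Andersen and Osei both have terms served 5 terms, so the next rule applies.
Andersen and Osei are each Chief Whip, so the next rule applies.
Among Andersen and Osei, alphabetically by surname: Andersen before Osei.
Order: Achebe, Okonkwo, Andersen, Osei. So position 1.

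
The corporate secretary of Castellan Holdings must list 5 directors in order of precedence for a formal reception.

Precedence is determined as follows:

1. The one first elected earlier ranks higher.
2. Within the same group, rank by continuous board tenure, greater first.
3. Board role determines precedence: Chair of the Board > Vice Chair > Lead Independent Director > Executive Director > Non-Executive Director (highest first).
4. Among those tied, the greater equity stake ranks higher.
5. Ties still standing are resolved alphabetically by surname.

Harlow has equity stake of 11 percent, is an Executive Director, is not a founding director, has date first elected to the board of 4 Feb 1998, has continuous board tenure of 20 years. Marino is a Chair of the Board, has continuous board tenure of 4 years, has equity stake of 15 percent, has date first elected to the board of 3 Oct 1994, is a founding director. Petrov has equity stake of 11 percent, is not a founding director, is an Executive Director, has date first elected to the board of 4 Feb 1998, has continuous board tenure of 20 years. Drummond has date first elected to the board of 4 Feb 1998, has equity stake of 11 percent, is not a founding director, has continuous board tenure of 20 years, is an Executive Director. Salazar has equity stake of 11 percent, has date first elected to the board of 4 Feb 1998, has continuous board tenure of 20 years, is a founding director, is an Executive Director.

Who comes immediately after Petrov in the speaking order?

Salazar

By date first elected to the board (earlier first): Marino (3 Oct 1994); then Drummond, Harlow, Petrov and Salazar (each 4 Feb 1998).
Drummond, Harlow, Petrov and Salazar all have continuous board tenure 20 years, so the next rule applies.
Drummond, Harlow, Petrov and Salazar are each Executive Director, so the next rule applies.
Drummond, Harlow, Petrov and Salazar all have equity stake 11 percent, so the next rule applies.
Among Drummond, Harlow, Petrov and Salazar, alphabetically by surname: Drummond before Harlow before Petrov before Salazar.
Order: Marino, Drummond, Harlow, Petrov, Salazar.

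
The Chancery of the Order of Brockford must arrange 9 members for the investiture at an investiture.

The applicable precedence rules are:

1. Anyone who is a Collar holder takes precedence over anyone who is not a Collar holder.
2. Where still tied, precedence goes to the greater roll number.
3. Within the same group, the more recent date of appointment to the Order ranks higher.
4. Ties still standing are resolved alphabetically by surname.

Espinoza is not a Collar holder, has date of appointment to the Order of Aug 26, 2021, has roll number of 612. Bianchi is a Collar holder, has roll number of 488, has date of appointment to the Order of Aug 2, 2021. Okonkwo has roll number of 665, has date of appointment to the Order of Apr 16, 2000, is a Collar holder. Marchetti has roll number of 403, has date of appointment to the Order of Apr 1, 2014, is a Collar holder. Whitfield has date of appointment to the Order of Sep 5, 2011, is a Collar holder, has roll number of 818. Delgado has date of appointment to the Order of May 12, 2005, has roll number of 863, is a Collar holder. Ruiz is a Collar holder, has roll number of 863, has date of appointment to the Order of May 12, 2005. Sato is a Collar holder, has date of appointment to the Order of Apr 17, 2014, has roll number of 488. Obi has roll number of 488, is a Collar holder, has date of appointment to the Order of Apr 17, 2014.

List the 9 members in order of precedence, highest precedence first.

Delgado, Ruiz, Whitfield, Okonkwo, Bianchi, Obi, Sato, Marchetti, Espinoza

By the first rule: Delgado, Ruiz, Whitfield, Okonkwo, Bianchi, Obi, Sato and Marchetti (each a Collar holder); then Espinoza (not a Collar holder).
Among Delgado, Ruiz, Whitfield, Okonkwo, Bianchi, Obi, Sato and Marchetti, by roll number (higher first): Delgado and Ruiz (863) before Whitfield (818) before Okonkwo (665) before Bianchi, Obi and Sato (488) before Marchetti (403).
Delgado and Ruiz both have date of appointment to the Order May 12, 2005, so the next rule applies.
Among Delgado and Ruiz, alphabetically by surname: Delgado before Ruiz.
Among Bianchi, Obi and Sato, by date of appointment to the Order (later first): Bianchi (Aug 2, 2021) before Obi and Sato (Apr 17, 2014).
Among Obi and Sato, alphabetically by surname: Obi before Sato.
Full order: Delgado, Ruiz, Whitfield, Okonkwo, Bianchi, Obi, Sato, Marchetti, Espinoza.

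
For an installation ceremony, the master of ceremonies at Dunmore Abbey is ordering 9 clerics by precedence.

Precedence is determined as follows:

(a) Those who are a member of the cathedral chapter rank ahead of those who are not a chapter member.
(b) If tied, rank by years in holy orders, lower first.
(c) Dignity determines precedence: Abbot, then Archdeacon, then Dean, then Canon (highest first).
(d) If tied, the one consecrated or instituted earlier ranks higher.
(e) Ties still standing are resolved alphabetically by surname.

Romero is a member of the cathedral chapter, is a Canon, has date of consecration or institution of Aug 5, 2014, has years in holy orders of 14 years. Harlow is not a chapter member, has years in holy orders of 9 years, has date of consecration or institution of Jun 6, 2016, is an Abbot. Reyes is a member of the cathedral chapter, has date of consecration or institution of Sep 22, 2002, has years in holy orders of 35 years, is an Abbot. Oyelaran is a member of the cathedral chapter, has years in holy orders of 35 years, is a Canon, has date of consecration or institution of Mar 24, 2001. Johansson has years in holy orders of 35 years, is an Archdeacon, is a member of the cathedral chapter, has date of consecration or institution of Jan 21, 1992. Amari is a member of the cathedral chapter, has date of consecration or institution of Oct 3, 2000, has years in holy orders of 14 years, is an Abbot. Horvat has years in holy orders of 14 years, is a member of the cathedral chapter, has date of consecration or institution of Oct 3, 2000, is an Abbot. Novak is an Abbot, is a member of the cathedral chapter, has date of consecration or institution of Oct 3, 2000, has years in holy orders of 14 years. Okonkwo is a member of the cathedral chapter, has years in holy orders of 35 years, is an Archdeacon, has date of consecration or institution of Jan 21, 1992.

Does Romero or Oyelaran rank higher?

By the first rule: Amari, Horvat, Novak, Romero, Reyes, Johansson, Okonkwo and Oyelaran (each a member of the cathedral chapter); then Harlow (not a chapter member).
Among Amari, Horvat, Novak, Romero, Reyes, Johansson, Okonkwo and Oyelaran, by years in holy orders (lower first): Amari, Horvat, Novak and Romero (14 years) before Reyes, Johansson, Okonkwo and Oyelaran (35 years).
Among Amari, Horvat, Novak and Romero, by dignity: Amari, Horvat and Novak (Abbot) before Romero (Canon).
Amari, Horvat and Novak all have date of consecration or institution Oct 3, 2000, so the next rule applies.
Among Amari, Horvat and Novak, alphabetically by surname: Amari before Horvat before Novak.
Among Reyes, Johansson, Okonkwo and Oyelaran, by dignity: Reyes (Abbot) before Johansson and Okonkwo (Archdeacon) before Oyelaran (Canon).
Johansson and Okonkwo both have date of consecration or institution Jan 21, 1992, so the next rule applies.
Among Johansson and Okonkwo, alphabetically by surname: Johansson before Okonkwo.
So Romero takes precedence.

Romero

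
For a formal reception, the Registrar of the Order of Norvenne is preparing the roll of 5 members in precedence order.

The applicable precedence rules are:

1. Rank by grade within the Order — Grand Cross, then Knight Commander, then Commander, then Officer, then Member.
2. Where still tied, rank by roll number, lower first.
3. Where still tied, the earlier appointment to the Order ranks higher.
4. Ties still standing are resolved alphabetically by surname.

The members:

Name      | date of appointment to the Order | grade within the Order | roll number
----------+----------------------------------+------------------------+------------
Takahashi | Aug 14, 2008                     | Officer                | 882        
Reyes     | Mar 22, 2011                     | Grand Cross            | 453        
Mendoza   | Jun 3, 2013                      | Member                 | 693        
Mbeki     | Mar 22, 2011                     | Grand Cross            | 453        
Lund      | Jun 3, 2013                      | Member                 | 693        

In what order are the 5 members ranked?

By grade within the Order: Mbeki and Reyes (Grand Cross); then Takahashi (Officer); then Lund and Mendoza (Member).
Mbeki and Reyes both have roll number 453, so the next rule applies.
Mbeki and Reyes both have date of appointment to the Order Mar 22, 2011, so the next rule applies.
Among Mbeki and Reyes, alphabetically by surname: Mbeki before Reyes.
Lund and Mendoza both have roll number 693, so the next rule applies.
Lund and Mendoza both have date of appointment to the Order Jun 3, 2013, so the next rule applies.
Among Lund and Mendoza, alphabetically by surname: Lund before Mendoza.
Full order: Mbeki, Reyes, Takahashi, Lund, Mendoza.

Mbeki, Reyes, Takahashi, Lund, Mendoza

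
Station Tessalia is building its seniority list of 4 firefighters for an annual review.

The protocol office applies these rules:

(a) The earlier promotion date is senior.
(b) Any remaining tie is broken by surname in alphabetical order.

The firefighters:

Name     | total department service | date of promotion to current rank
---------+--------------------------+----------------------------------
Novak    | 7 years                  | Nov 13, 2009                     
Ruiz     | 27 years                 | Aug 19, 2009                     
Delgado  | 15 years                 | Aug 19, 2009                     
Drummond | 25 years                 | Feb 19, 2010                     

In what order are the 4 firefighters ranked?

Delgado, Ruiz, Novak, Drummond

By date of promotion to current rank (earlier first): Delgado and Ruiz (both Aug 19, 2009); then Novak (Nov 13, 2009); then Drummond (Feb 19, 2010).
Among Delgado and Ruiz, alphabetically by surname: Delgado before Ruiz.
Full order: Delgado, Ruiz, Novak, Drummond.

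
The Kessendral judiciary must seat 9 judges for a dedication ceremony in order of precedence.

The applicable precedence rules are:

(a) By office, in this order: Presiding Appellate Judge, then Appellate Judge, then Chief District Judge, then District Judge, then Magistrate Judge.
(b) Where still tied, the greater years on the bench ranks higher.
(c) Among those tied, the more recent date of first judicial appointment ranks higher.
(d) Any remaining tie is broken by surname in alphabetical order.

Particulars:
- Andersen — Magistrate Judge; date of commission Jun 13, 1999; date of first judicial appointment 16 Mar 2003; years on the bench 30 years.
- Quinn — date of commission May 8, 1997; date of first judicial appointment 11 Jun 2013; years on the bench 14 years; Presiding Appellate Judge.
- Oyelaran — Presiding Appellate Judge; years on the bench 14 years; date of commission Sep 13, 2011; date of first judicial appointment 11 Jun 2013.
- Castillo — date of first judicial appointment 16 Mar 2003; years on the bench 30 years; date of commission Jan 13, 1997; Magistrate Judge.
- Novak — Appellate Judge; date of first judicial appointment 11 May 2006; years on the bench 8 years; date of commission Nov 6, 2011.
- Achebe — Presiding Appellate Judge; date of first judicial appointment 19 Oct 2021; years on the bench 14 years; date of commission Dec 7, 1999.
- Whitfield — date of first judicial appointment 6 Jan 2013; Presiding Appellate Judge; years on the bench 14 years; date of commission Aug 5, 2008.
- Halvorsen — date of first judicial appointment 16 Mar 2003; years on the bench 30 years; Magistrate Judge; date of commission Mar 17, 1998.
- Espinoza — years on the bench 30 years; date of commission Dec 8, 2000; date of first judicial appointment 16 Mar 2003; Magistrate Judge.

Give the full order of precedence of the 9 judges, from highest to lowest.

Achebe, Oyelaran, Quinn, Whitfield, Novak, Andersen, Castillo, Espinoza, Halvorsen

By office: Achebe, Oyelaran, Quinn and Whitfield (Presiding Appellate Judge); then Novak (Appellate Judge); then Andersen, Castillo, Espinoza and Halvorsen (Magistrate Judge).
Achebe, Oyelaran, Quinn and Whitfield all have years on the bench 14 years, so the next rule applies.
Among Achebe, Oyelaran, Quinn and Whitfield, by date of first judicial appointment (later first): Achebe (19 Oct 2021) before Oyelaran and Quinn (11 Jun 2013) before Whitfield (6 Jan 2013).
Among Oyelaran and Quinn, alphabetically by surname: Oyelaran before Quinn.
Andersen, Castillo, Espinoza and Halvorsen all have years on the bench 30 years, so the next rule applies.
Andersen, Castillo, Espinoza and Halvorsen all have date of first judicial appointment 16 Mar 2003, so the next rule applies.
Among Andersen, Castillo, Espinoza and Halvorsen, alphabetically by surname: Andersen before Castillo before Espinoza before Halvorsen.
Full order: Achebe, Oyelaran, Quinn, Whitfield, Novak, Andersen, Castillo, Espinoza, Halvorsen.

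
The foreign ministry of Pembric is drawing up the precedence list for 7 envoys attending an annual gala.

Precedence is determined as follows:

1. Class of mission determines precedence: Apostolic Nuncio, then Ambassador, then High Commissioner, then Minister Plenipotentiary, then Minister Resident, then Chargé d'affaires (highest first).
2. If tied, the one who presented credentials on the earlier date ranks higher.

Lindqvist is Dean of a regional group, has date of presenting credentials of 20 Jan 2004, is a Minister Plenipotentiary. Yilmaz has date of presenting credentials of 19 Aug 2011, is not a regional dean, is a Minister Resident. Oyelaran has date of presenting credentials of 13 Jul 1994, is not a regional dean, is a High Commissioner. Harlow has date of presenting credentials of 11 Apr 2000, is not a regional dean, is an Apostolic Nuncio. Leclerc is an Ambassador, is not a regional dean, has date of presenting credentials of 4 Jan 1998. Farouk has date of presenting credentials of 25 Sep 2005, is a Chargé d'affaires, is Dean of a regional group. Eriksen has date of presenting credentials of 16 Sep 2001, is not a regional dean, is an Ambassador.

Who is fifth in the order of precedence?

Lindqvist

By class of mission: Harlow (Apostolic Nuncio); then Leclerc and Eriksen (Ambassador); then Oyelaran (High Commissioner); then Lindqvist (Minister Plenipotentiary); then Yilmaz (Minister Resident); then Farouk (Chargé d'affaires).
Among Leclerc and Eriksen, by date of presenting credentials (earlier first): Leclerc (4 Jan 1998) before Eriksen (16 Sep 2001).
Order: Harlow, Leclerc, Eriksen, Oyelaran, Lindqvist, Yilmaz, Farouk.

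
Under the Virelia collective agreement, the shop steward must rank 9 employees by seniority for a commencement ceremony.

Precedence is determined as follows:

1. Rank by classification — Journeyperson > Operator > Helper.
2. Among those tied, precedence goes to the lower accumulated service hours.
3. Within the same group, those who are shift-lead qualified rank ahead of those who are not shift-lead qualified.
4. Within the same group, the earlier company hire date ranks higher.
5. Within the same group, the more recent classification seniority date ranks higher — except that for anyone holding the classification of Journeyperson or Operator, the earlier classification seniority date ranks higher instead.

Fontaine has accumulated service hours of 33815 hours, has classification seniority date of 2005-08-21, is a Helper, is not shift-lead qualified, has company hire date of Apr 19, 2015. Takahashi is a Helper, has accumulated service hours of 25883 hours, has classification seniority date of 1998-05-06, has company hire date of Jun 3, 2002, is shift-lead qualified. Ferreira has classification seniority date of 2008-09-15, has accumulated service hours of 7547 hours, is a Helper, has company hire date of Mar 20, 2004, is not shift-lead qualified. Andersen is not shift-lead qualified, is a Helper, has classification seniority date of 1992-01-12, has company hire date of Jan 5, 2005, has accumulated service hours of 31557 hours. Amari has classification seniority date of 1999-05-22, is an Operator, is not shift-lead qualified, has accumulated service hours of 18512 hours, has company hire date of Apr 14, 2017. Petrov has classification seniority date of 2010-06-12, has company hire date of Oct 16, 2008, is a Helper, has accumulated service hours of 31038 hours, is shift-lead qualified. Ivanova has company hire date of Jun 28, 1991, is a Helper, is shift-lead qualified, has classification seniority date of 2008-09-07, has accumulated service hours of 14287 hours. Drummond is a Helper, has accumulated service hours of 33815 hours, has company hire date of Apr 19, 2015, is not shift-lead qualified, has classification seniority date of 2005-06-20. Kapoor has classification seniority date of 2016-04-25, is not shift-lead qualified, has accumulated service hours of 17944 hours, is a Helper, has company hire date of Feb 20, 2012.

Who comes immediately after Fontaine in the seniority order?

Drummond

By classification: Amari (Operator); then Ferreira, Ivanova, Kapoor, Takahashi, Petrov, Andersen, Fontaine and Drummond (Helper).
Among Ferreira, Ivanova, Kapoor, Takahashi, Petrov, Andersen, Fontaine and Drummond, by accumulated service hours (lower first): Ferreira (7547 hours) before Ivanova (14287 hours) before Kapoor (17944 hours) before Takahashi (25883 hours) before Petrov (31038 hours) before Andersen (31557 hours) before Fontaine and Drummond (33815 hours).
Fontaine and Drummond are each not shift-lead qualified, so the next rule applies.
Fontaine and Drummond both have company hire date Apr 19, 2015, so the next rule applies.
Among Fontaine and Drummond, by classification seniority date (later first): Fontaine (2005-08-21) before Drummond (2005-06-20).
Order: Amari, Ferreira, Ivanova, Kapoor, Takahashi, Petrov, Andersen, Fontaine, Drummond.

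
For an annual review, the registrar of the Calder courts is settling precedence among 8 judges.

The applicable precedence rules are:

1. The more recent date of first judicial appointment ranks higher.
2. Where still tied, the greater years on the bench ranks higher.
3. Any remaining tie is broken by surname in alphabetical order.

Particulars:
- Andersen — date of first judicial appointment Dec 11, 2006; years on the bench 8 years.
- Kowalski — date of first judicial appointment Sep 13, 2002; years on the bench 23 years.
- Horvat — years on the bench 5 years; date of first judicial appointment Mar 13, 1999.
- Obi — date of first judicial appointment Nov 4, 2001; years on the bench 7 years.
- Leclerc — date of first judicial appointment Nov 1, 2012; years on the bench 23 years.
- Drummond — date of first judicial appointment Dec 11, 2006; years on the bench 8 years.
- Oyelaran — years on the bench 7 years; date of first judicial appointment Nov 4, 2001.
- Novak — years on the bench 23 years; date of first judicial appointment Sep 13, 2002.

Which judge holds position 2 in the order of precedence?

Andersen

By date of first judicial appointment (later first): Leclerc (Nov 1, 2012); then Andersen and Drummond (both Dec 11, 2006); then Kowalski and Novak (both Sep 13, 2002); then Obi and Oyelaran (both Nov 4, 2001); then Horvat (Mar 13, 1999).
Andersen and Drummond both have years on the bench 8 years, so the next rule applies.
Among Andersen and Drummond, alphabetically by surname: Andersen before Drummond.
Kowalski and Novak both have years on the bench 23 years, so the next rule applies.
Among Kowalski and Novak, alphabetically by surname: Kowalski before Novak.
Obi and Oyelaran both have years on the bench 7 years, so the next rule applies.
Among Obi and Oyelaran, alphabetically by surname: Obi before Oyelaran.
Order: Leclerc, Andersen, Drummond, Kowalski, Novak, Obi, Oyelaran, Horvat.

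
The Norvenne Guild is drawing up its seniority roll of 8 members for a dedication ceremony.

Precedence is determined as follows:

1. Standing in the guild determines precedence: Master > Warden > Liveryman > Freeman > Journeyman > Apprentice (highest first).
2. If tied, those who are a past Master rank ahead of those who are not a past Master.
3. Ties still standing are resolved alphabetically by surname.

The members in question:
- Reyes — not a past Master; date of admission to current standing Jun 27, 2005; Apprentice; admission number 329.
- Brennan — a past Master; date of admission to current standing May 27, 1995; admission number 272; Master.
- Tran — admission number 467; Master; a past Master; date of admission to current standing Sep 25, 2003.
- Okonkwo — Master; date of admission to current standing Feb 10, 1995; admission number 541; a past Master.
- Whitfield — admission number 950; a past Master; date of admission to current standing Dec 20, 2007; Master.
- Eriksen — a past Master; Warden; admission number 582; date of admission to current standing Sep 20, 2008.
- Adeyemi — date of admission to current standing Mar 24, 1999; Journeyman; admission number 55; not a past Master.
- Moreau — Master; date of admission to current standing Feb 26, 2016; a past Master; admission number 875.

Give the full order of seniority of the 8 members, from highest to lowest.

Brennan, Moreau, Okonkwo, Tran, Whitfield, Eriksen, Adeyemi, Reyes

By standing in the guild: Brennan, Moreau, Okonkwo, Tran and Whitfield (Master); then Eriksen (Warden); then Adeyemi (Journeyman); then Reyes (Apprentice).
Brennan, Moreau, Okonkwo, Tran and Whitfield are each a past Master, so the next rule applies.
Among Brennan, Moreau, Okonkwo, Tran and Whitfield, alphabetically by surname: Brennan before Moreau before Okonkwo before Tran before Whitfield.
Full order: Brennan, Moreau, Okonkwo, Tran, Whitfield, Eriksen, Adeyemi, Reyes.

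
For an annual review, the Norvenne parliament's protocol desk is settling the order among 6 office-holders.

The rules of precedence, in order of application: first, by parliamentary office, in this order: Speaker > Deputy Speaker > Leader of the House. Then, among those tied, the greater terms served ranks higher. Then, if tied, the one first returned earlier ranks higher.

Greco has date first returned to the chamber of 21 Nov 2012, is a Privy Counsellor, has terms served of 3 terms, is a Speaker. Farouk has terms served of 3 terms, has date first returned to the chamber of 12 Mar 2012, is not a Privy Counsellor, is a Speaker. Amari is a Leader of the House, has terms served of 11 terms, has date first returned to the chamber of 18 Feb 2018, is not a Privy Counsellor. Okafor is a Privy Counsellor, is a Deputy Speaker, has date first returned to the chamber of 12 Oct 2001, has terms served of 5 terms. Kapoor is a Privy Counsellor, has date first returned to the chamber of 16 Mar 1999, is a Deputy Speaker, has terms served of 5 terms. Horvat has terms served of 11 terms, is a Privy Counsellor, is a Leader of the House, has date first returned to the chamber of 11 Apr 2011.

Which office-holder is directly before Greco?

By parliamentary office: Farouk and Greco (Speaker); then Kapoor and Okafor (Deputy Speaker); then Horvat and Amari (Leader of the House).
Farouk and Greco both have terms served 3 terms, so the next rule applies.
Among Farouk and Greco, by date first returned to the chamber (earlier first): Farouk (12 Mar 2012) before Greco (21 Nov 2012).
Kapoor and Okafor both have terms served 5 terms, so the next rule applies.
Among Kapoor and Okafor, by date first returned to the chamber (earlier first): Kapoor (16 Mar 1999) before Okafor (12 Oct 2001).
Horvat and Amari both have terms served 11 terms, so the next rule applies.
Among Horvat and Amari, by date first returned to the chamber (earlier first): Horvat (11 Apr 2011) before Amari (18 Feb 2018).
Order: Farouk, Greco, Kapoor, Okafor, Horvat, Amari.

Farouk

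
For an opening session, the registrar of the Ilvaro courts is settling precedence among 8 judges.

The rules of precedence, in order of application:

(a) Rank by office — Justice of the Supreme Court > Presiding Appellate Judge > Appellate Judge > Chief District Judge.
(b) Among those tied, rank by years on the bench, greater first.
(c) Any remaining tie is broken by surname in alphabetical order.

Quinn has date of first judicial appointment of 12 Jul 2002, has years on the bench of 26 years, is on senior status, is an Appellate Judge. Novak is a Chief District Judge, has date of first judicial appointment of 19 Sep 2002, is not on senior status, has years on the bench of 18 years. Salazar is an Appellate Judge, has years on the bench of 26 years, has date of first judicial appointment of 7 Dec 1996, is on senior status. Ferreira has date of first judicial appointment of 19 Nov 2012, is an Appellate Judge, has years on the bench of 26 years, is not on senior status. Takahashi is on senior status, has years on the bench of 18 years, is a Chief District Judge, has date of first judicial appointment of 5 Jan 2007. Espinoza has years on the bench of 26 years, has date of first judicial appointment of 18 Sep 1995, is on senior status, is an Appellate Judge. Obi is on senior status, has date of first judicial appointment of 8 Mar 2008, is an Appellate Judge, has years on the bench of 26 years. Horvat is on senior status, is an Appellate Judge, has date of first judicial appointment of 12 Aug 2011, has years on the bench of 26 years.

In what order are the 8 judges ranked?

Espinoza, Ferreira, Horvat, Obi, Quinn, Salazar, Novak, Takahashi

By office: Espinoza, Ferreira, Horvat, Obi, Quinn and Salazar (Appellate Judge); then Novak and Takahashi (Chief District Judge).
Espinoza, Ferreira, Horvat, Obi, Quinn and Salazar all have years on the bench 26 years, so the next rule applies.
Among Espinoza, Ferreira, Horvat, Obi, Quinn and Salazar, alphabetically by surname: Espinoza before Ferreira before Horvat before Obi before Quinn before Salazar.
Novak and Takahashi both have years on the bench 18 years, so the next rule applies.
Among Novak and Takahashi, alphabetically by surname: Novak before Takahashi.
Full order: Espinoza, Ferreira, Horvat, Obi, Quinn, Salazar, Novak, Takahashi.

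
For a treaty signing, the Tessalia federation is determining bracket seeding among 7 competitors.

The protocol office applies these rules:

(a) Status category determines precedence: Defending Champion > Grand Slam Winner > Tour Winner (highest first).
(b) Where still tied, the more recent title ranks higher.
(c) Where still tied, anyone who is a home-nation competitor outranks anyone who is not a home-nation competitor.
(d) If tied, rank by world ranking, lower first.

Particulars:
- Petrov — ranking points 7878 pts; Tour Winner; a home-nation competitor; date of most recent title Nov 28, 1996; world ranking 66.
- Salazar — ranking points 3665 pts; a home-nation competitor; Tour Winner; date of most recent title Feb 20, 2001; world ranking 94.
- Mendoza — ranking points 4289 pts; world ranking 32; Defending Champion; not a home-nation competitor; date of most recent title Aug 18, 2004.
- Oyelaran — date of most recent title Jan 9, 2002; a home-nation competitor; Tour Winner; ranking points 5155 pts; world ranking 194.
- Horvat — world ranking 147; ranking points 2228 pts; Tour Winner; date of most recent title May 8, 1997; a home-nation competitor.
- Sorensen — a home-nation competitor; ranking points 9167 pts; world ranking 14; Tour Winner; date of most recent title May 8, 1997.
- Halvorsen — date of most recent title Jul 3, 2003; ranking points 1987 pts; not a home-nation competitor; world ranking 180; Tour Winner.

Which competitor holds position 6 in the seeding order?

Horvat

By status category: Mendoza (Defending Champion); then Halvorsen, Oyelaran, Salazar, Sorensen, Horvat and Petrov (Tour Winner).
Among Halvorsen, Oyelaran, Salazar, Sorensen, Horvat and Petrov, by date of most recent title (later first): Halvorsen (Jul 3, 2003) before Oyelaran (Jan 9, 2002) before Salazar (Feb 20, 2001) before Sorensen and Horvat (May 8, 1997) before Petrov (Nov 28, 1996).
Sorensen and Horvat are each a home-nation competitor, so the next rule applies.
Among Sorensen and Horvat, by world ranking (lower first): Sorensen (14) before Horvat (147).
Order: Mendoza, Halvorsen, Oyelaran, Salazar, Sorensen, Horvat, Petrov.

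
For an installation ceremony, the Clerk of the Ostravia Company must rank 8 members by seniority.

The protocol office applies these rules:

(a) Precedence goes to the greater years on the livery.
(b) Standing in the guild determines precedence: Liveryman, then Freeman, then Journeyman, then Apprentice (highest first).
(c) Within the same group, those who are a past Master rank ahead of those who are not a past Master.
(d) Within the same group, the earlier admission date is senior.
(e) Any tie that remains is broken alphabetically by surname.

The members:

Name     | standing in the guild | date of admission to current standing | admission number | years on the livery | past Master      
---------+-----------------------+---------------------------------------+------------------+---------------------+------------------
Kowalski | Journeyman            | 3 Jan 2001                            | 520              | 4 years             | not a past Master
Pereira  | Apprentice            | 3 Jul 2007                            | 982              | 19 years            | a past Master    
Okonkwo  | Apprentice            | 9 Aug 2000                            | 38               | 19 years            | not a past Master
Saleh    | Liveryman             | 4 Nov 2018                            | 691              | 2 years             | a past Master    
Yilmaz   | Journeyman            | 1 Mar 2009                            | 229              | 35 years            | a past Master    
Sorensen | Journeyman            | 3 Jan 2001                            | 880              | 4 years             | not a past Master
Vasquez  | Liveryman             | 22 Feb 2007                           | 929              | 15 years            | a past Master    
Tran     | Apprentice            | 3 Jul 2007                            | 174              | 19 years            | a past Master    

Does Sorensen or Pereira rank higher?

Pereira

By years on the livery (higher first): Yilmaz (35 years); then Pereira, Tran and Okonkwo (each 19 years); then Vasquez (15 years); then Kowalski and Sorensen (both 4 years); then Saleh (2 years).
Pereira, Tran and Okonkwo are each Apprentice, so the next rule applies.
Among Pereira, Tran and Okonkwo, a past Master before not a past Master: Pereira and Tran (a past Master) before Okonkwo (not a past Master).
Pereira and Tran both have date of admission to current standing 3 Jul 2007, so the next rule applies.
Among Pereira and Tran, alphabetically by surname: Pereira before Tran.
Kowalski and Sorensen are each Journeyman, so the next rule applies.
Kowalski and Sorensen are each not a past Master, so the next rule applies.
Kowalski and Sorensen both have date of admission to current standing 3 Jan 2001, so the next rule applies.
Among Kowalski and Sorensen, alphabetically by surname: Kowalski before Sorensen.
So Pereira takes precedence.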